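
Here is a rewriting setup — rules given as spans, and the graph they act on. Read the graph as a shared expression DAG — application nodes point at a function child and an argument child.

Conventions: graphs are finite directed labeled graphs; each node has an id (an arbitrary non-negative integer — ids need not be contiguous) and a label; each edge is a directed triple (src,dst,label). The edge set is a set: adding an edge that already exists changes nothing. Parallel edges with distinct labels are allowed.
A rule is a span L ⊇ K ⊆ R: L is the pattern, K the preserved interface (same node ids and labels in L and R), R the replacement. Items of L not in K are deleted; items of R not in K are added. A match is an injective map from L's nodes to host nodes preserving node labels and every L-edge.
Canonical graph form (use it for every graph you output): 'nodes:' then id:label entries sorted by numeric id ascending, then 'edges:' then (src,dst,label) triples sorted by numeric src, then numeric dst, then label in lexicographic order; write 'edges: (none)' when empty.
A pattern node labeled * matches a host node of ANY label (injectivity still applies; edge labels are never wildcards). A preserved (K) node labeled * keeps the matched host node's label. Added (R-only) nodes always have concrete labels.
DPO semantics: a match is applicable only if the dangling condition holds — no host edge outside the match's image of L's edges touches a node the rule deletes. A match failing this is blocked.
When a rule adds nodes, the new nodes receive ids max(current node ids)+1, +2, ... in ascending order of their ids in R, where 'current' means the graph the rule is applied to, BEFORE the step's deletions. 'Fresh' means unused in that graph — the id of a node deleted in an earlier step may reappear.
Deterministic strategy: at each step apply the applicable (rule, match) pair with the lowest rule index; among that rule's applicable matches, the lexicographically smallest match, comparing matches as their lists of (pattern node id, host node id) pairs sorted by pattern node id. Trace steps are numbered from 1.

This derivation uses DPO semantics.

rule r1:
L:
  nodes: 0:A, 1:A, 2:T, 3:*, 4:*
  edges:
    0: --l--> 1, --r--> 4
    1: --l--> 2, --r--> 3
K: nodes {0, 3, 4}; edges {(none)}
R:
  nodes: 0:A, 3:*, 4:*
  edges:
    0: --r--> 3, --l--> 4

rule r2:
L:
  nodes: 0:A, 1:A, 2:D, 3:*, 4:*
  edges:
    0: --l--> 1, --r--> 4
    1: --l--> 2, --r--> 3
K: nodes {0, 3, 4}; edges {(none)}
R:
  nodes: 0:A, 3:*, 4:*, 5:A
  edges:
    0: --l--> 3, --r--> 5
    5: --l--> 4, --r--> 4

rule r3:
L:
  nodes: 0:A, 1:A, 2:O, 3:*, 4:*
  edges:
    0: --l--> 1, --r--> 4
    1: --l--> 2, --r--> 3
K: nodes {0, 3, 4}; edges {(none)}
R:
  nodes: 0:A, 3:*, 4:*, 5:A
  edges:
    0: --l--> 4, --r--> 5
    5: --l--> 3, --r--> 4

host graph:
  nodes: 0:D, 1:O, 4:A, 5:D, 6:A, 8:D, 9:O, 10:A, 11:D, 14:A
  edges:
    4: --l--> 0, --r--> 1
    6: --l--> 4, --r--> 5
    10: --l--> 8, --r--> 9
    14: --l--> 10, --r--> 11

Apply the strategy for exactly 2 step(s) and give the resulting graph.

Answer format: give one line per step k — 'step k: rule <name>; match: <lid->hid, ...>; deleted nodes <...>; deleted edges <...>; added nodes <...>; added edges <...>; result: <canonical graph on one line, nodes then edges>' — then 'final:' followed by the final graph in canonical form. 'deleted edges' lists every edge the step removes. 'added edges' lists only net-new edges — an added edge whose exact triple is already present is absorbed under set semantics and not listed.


step 1: rule r2; match: 0->6, 1->4, 2->0, 3->1, 4->5; deleted nodes 0, 4; deleted edges (4,0,l); (4,1,r); (6,4,l); (6,5,r); added nodes 15; added edges (6,1,l); (6,15,r); (15,5,l); (15,5,r); result: nodes: 1:O, 5:D, 6:A, 8:D, 9:O, 10:A, 11:D, 14:A, 15:A edges: (6,1,l); (6,15,r); (10,8,l); (10,9,r); (14,10,l); (14,11,r); (15,5,l); (15,5,r)
step 2: rule r2; match: 0->14, 1->10, 2->8, 3->9, 4->11; deleted nodes 8, 10; deleted edges (10,8,l); (10,9,r); (14,10,l); (14,11,r); added nodes 16; added edges (14,9,l); (14,16,r); (16,11,l); (16,11,r); result: nodes: 1:O, 5:D, 6:A, 9:O, 11:D, 14:A, 15:A, 16:A edges: (6,1,l); (6,15,r); (14,9,l); (14,16,r); (15,5,l); (15,5,r); (16,11,l); (16,11,r)
final:
nodes: 1:O, 5:D, 6:A, 9:O, 11:D, 14:A, 15:A, 16:A
edges: (6,1,l); (6,15,r); (14,9,l); (14,16,r); (15,5,l); (15,5,r); (16,11,l); (16,11,r)


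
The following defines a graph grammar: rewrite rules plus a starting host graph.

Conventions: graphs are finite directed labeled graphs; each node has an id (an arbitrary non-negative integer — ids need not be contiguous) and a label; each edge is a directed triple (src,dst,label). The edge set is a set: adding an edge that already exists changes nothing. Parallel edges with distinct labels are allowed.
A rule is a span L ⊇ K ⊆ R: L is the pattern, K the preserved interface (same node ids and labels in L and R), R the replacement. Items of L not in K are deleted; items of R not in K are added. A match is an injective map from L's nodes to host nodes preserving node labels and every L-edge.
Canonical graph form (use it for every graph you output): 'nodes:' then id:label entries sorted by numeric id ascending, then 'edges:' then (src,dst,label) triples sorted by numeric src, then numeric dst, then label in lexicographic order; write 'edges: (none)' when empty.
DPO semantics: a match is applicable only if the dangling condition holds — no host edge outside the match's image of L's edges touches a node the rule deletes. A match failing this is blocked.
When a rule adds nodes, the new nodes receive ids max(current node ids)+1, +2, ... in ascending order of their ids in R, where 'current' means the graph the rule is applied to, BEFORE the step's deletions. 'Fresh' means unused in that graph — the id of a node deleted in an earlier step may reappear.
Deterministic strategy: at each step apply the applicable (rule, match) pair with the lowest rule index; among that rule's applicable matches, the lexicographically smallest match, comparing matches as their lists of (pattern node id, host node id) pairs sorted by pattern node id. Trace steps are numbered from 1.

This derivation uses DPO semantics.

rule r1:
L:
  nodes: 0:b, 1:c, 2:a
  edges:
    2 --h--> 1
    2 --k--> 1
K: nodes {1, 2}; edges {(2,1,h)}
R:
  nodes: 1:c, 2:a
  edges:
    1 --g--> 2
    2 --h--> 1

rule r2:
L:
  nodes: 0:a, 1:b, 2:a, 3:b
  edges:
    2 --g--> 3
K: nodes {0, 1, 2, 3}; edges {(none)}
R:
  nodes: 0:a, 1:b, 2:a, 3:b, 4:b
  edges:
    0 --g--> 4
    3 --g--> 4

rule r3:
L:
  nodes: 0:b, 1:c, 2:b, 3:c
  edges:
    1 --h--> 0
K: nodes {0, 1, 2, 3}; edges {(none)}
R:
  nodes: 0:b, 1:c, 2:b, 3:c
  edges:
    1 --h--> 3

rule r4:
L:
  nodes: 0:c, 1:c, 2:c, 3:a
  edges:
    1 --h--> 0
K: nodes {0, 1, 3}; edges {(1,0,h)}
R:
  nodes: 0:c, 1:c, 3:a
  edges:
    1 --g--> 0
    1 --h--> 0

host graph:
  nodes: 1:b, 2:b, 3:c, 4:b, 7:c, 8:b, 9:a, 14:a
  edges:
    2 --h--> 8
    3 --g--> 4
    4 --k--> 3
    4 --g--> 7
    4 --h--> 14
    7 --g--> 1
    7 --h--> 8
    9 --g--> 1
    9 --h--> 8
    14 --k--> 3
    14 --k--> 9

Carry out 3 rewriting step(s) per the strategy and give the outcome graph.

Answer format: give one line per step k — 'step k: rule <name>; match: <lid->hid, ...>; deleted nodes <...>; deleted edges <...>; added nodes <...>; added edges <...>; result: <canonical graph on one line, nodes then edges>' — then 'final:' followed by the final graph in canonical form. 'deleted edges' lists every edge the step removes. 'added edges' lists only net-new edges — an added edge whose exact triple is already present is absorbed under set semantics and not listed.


step 1: rule r2; match: 0->14, 1->2, 2->9, 3->1; deleted nodes (none); deleted edges (9,1,g); added nodes 15; added edges (1,15,g); (14,15,g); result: nodes: 1:b, 2:b, 3:c, 4:b, 7:c, 8:b, 9:a, 14:a, 15:b edges: (1,15,g); (2,8,h); (3,4,g); (4,3,k); (4,7,g); (4,14,h); (7,1,g); (7,8,h); (9,8,h); (14,3,k); (14,9,k); (14,15,g)
step 2: rule r2; match: 0->9, 1->1, 2->14, 3->15; deleted nodes (none); deleted edges (14,15,g); added nodes 16; added edges (9,16,g); (15,16,g); result: nodes: 1:b, 2:b, 3:c, 4:b, 7:c, 8:b, 9:a, 14:a, 15:b, 16:b edges: (1,15,g); (2,8,h); (3,4,g); (4,3,k); (4,7,g); (4,14,h); (7,1,g); (7,8,h); (9,8,h); (9,16,g); (14,3,k); (14,9,k); (15,16,g)
step 3: rule r2; match: 0->14, 1->1, 2->9, 3->16; deleted nodes (none); deleted edges (9,16,g); added nodes 17; added edges (14,17,g); (16,17,g); result: nodes: 1:b, 2:b, 3:c, 4:b, 7:c, 8:b, 9:a, 14:a, 15:b, 16:b, 17:b edges: (1,15,g); (2,8,h); (3,4,g); (4,3,k); (4,7,g); (4,14,h); (7,1,g); (7,8,h); (9,8,h); (14,3,k); (14,9,k); (14,17,g); (15,16,g); (16,17,g)
final:
nodes: 1:b, 2:b, 3:c, 4:b, 7:c, 8:b, 9:a, 14:a, 15:b, 16:b, 17:b
edges: (1,15,g); (2,8,h); (3,4,g); (4,3,k); (4,7,g); (4,14,h); (7,1,g); (7,8,h); (9,8,h); (14,3,k); (14,9,k); (14,17,g); (15,16,g); (16,17,g)


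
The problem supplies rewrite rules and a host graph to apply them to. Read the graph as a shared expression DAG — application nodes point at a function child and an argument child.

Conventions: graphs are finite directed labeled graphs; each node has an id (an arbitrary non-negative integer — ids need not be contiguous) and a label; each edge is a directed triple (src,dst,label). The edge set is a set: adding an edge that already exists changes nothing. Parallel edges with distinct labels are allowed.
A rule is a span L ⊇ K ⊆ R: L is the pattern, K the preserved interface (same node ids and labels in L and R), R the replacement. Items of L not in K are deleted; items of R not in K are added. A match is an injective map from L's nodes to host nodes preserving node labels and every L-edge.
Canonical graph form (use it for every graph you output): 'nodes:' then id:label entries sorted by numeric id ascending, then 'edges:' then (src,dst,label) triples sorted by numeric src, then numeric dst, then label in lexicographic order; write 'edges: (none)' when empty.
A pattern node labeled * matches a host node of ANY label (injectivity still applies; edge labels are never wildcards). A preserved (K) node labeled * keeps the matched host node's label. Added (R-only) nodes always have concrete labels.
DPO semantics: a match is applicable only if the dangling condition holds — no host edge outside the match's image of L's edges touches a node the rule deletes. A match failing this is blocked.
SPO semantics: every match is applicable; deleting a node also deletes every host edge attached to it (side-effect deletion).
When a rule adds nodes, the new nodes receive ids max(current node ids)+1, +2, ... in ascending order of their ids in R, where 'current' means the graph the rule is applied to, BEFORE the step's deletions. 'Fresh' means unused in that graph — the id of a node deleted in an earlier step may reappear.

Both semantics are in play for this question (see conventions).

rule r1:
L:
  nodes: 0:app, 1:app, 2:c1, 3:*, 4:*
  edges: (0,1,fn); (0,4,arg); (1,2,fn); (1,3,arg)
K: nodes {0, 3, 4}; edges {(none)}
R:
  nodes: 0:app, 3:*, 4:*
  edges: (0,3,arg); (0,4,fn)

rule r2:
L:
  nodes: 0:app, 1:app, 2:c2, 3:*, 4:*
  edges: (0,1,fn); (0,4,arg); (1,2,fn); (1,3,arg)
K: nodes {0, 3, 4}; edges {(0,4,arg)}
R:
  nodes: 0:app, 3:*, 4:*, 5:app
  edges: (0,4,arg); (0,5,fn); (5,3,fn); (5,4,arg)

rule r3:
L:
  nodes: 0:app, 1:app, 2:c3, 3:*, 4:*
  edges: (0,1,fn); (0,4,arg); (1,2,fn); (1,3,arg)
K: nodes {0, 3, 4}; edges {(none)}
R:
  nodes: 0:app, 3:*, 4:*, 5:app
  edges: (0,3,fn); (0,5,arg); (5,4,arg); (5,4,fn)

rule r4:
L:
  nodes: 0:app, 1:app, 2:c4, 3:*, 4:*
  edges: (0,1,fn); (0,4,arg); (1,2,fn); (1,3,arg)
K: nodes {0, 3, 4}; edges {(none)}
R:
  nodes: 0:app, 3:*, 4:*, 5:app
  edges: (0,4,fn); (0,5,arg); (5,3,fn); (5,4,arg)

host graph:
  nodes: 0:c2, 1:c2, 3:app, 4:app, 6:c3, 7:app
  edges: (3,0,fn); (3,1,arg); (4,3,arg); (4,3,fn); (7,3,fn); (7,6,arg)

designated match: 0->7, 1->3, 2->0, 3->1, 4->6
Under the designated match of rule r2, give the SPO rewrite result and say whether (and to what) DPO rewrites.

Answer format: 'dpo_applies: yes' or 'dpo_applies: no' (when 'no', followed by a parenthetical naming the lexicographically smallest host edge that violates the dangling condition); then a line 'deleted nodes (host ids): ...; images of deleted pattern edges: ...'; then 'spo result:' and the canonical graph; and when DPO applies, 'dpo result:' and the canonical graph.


dpo_applies: no
(the rule deletes node 3, which keeps host edge (4,3,arg) outside the match image — the dangling condition fails, DPO blocks; SPO proceeds and side-deletes such edges)
deleted nodes (host ids): 0, 3; images of deleted pattern edges: (3,0,fn); (3,1,arg); (7,3,fn)
spo result:
nodes: 1:c2, 4:app, 6:c3, 7:app, 8:app
edges: (7,6,arg); (7,8,fn); (8,1,fn); (8,6,arg)


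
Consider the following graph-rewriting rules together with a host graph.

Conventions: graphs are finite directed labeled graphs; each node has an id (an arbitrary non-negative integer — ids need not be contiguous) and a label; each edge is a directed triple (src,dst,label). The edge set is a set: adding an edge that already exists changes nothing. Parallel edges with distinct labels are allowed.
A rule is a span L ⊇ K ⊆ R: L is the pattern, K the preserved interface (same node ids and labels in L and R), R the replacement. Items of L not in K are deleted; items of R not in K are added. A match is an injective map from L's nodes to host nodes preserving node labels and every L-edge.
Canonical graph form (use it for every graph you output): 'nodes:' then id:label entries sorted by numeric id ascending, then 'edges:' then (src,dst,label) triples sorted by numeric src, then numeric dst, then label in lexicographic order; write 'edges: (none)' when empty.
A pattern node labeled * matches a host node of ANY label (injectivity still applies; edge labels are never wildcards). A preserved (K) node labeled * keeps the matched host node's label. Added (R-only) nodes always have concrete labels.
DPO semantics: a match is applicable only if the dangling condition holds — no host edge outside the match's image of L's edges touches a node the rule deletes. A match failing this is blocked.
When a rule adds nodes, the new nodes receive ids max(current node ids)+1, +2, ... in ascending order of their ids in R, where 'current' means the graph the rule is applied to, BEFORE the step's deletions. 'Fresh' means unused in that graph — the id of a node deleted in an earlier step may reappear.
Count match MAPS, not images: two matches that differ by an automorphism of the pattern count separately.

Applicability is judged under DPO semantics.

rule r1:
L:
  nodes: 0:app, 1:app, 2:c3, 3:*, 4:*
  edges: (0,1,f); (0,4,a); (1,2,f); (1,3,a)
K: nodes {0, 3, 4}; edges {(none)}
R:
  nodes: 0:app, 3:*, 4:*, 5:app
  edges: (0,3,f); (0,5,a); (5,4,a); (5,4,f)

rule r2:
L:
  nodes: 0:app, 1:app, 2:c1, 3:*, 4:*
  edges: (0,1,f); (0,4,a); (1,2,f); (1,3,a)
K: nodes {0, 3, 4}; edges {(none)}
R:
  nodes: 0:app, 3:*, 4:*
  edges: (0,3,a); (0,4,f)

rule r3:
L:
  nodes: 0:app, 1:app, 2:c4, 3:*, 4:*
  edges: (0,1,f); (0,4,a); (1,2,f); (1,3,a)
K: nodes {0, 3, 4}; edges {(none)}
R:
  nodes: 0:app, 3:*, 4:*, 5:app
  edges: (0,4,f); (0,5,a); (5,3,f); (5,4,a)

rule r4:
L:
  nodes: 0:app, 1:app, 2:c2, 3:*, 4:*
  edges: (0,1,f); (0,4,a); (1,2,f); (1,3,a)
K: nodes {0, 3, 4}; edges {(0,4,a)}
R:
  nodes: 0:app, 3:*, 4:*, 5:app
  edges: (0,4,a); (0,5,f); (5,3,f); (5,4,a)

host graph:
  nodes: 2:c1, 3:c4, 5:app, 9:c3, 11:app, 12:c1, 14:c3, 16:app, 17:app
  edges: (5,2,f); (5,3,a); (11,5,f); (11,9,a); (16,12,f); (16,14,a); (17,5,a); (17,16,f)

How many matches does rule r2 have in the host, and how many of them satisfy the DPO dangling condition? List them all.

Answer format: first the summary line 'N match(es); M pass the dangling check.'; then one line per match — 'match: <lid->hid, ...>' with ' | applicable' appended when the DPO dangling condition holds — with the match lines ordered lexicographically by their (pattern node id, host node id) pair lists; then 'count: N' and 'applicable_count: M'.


2 match(es); 1 pass the dangling check.
match: 0->11, 1->5, 2->2, 3->3, 4->9
match: 0->17, 1->16, 2->12, 3->14, 4->5 | applicable
count: 2
applicable_count: 1


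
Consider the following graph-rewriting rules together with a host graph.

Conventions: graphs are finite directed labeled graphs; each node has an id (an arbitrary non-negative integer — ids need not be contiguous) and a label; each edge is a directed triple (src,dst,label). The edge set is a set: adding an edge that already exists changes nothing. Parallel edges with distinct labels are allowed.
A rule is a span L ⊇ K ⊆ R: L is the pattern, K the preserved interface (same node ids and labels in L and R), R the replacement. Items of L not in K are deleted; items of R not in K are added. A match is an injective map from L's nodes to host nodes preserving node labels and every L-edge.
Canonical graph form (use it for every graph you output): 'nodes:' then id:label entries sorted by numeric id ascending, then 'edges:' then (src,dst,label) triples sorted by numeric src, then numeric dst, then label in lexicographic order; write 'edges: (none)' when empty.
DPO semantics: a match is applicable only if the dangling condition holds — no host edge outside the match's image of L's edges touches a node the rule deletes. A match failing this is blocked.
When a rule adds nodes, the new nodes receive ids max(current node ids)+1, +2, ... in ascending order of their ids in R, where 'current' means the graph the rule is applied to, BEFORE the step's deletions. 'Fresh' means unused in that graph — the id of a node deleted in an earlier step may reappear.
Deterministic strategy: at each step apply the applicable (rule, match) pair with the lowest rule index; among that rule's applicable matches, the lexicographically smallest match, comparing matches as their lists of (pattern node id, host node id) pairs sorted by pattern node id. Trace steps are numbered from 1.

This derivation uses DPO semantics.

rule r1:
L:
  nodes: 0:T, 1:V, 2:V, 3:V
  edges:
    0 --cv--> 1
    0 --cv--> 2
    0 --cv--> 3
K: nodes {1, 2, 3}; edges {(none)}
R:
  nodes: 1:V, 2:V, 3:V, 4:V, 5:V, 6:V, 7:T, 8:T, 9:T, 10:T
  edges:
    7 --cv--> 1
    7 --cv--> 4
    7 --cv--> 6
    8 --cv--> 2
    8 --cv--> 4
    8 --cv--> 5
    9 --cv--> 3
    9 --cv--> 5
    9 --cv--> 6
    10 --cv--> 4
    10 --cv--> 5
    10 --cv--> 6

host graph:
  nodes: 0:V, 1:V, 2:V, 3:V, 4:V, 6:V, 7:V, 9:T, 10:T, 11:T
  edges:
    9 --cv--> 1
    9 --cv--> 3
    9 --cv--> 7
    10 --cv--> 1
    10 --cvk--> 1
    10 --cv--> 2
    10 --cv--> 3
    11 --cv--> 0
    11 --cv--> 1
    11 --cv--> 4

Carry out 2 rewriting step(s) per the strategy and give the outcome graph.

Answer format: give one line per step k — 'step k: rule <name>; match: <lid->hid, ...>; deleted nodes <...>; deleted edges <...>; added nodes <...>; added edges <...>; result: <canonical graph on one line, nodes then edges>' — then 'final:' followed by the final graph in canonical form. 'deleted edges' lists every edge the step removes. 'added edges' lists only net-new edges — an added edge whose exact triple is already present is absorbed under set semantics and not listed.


step 1: rule r1; match: 0->9, 1->1, 2->3, 3->7; deleted nodes 9; deleted edges (9,1,cv); (9,3,cv); (9,7,cv); added nodes 12, 13, 14, 15, 16, 17, 18; added edges (15,1,cv); (15,12,cv); (15,14,cv); (16,3,cv); (16,12,cv); (16,13,cv); (17,7,cv); (17,13,cv); (17,14,cv); (18,12,cv); (18,13,cv); (18,14,cv); result: nodes: 0:V, 1:V, 2:V, 3:V, 4:V, 6:V, 7:V, 10:T, 11:T, 12:V, 13:V, 14:V, 15:T, 16:T, 17:T, 18:T edges: (10,1,cv); (10,1,cvk); (10,2,cv); (10,3,cv); (11,0,cv); (11,1,cv); (11,4,cv); (15,1,cv); (15,12,cv); (15,14,cv); (16,3,cv); (16,12,cv); (16,13,cv); (17,7,cv); (17,13,cv); (17,14,cv); (18,12,cv); (18,13,cv); (18,14,cv)
step 2: rule r1; match: 0->11, 1->0, 2->1, 3->4; deleted nodes 11; deleted edges (11,0,cv); (11,1,cv); (11,4,cv); added nodes 19, 20, 21, 22, 23, 24, 25; added edges (22,0,cv); (22,19,cv); (22,21,cv); (23,1,cv); (23,19,cv); (23,20,cv); (24,4,cv); (24,20,cv); (24,21,cv); (25,19,cv); (25,20,cv); (25,21,cv); result: nodes: 0:V, 1:V, 2:V, 3:V, 4:V, 6:V, 7:V, 10:T, 12:V, 13:V, 14:V, 15:T, 16:T, 17:T, 18:T, 19:V, 20:V, 21:V, 22:T, 23:T, 24:T, 25:T edges: (10,1,cv); (10,1,cvk); (10,2,cv); (10,3,cv); (15,1,cv); (15,12,cv); (15,14,cv); (16,3,cv); (16,12,cv); (16,13,cv); (17,7,cv); (17,13,cv); (17,14,cv); (18,12,cv); (18,13,cv); (18,14,cv); (22,0,cv); (22,19,cv); (22,21,cv); (23,1,cv); (23,19,cv); (23,20,cv); (24,4,cv); (24,20,cv); (24,21,cv); (25,19,cv); (25,20,cv); (25,21,cv)
final:
nodes: 0:V, 1:V, 2:V, 3:V, 4:V, 6:V, 7:V, 10:T, 12:V, 13:V, 14:V, 15:T, 16:T, 17:T, 18:T, 19:V, 20:V, 21:V, 22:T, 23:T, 24:T, 25:T
edges: (10,1,cv); (10,1,cvk); (10,2,cv); (10,3,cv); (15,1,cv); (15,12,cv); (15,14,cv); (16,3,cv); (16,12,cv); (16,13,cv); (17,7,cv); (17,13,cv); (17,14,cv); (18,12,cv); (18,13,cv); (18,14,cv); (22,0,cv); (22,19,cv); (22,21,cv); (23,1,cv); (23,19,cv); (23,20,cv); (24,4,cv); (24,20,cv); (24,21,cv); (25,19,cv); (25,20,cv); (25,21,cv)


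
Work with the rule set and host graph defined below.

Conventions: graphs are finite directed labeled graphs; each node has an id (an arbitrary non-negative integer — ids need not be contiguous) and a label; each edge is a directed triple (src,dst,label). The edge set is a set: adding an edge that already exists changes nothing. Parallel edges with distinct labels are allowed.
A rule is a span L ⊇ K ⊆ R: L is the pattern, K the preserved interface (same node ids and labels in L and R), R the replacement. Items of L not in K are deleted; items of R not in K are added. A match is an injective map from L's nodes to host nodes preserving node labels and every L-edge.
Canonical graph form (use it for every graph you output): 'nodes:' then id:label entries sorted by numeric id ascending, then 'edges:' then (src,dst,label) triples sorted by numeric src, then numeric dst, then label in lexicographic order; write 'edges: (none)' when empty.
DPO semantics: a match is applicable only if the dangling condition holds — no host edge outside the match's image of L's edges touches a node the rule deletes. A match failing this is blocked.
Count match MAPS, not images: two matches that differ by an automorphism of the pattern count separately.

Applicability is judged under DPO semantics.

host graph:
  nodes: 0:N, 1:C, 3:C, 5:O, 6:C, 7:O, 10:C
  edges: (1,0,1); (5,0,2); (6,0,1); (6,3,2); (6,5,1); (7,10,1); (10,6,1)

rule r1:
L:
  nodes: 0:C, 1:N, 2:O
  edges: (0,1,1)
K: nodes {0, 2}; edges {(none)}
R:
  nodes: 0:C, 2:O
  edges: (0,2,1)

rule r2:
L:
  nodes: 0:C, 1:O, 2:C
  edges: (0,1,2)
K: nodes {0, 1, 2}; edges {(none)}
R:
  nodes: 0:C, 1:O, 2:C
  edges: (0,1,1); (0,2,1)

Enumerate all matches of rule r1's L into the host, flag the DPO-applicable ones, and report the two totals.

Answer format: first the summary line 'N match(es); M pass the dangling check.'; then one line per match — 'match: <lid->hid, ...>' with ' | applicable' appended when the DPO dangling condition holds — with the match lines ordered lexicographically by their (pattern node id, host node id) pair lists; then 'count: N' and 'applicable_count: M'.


4 match(es); 0 pass the dangling check.
match: 0->1, 1->0, 2->5
match: 0->1, 1->0, 2->7
match: 0->6, 1->0, 2->5
match: 0->6, 1->0, 2->7
count: 4
applicable_count: 0


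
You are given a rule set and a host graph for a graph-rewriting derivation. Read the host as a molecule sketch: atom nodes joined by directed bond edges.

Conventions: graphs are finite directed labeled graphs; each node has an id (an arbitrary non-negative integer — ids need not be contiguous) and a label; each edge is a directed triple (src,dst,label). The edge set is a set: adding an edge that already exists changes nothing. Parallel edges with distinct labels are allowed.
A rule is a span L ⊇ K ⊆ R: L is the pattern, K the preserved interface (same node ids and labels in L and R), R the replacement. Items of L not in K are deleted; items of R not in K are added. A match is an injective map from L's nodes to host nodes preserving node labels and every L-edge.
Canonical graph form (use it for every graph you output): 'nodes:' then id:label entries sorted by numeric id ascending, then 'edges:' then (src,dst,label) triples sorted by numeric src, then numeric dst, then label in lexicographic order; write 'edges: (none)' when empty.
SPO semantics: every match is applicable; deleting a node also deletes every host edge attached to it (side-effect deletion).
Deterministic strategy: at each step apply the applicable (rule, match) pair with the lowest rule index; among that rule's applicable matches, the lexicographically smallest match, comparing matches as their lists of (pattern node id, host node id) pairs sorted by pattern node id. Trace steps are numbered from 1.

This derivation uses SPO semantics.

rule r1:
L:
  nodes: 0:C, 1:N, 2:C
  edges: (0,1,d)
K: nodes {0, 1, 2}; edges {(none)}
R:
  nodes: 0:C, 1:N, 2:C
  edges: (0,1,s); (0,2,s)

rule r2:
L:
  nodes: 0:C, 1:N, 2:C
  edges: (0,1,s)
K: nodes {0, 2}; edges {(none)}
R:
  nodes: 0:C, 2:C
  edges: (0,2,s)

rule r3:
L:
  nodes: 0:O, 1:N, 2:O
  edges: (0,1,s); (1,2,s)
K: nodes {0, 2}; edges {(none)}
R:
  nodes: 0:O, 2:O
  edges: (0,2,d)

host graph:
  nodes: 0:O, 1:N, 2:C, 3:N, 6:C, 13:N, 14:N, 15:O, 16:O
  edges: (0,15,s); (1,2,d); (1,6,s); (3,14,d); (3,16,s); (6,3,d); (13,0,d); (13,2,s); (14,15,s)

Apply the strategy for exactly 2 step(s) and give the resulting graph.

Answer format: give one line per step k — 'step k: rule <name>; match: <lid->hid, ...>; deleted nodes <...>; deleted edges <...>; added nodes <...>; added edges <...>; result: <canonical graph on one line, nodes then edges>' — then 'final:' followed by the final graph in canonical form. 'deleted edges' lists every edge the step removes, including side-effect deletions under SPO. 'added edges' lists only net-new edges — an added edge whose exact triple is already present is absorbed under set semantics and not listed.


step 1: rule r1; match: 0->6, 1->3, 2->2; deleted nodes (none); deleted edges (6,3,d); added nodes (none); added edges (6,2,s); (6,3,s); result: nodes: 0:O, 1:N, 2:C, 3:N, 6:C, 13:N, 14:N, 15:O, 16:O edges: (0,15,s); (1,2,d); (1,6,s); (3,14,d); (3,16,s); (6,2,s); (6,3,s); (13,0,d); (13,2,s); (14,15,s)
step 2: rule r2; match: 0->6, 1->3, 2->2; deleted nodes 3; deleted edges (3,14,d); (3,16,s); (6,3,s); added nodes (none); added edges (none); result: nodes: 0:O, 1:N, 2:C, 6:C, 13:N, 14:N, 15:O, 16:O edges: (0,15,s); (1,2,d); (1,6,s); (6,2,s); (13,0,d); (13,2,s); (14,15,s)
final:
nodes: 0:O, 1:N, 2:C, 6:C, 13:N, 14:N, 15:O, 16:O
edges: (0,15,s); (1,2,d); (1,6,s); (6,2,s); (13,0,d); (13,2,s); (14,15,s)


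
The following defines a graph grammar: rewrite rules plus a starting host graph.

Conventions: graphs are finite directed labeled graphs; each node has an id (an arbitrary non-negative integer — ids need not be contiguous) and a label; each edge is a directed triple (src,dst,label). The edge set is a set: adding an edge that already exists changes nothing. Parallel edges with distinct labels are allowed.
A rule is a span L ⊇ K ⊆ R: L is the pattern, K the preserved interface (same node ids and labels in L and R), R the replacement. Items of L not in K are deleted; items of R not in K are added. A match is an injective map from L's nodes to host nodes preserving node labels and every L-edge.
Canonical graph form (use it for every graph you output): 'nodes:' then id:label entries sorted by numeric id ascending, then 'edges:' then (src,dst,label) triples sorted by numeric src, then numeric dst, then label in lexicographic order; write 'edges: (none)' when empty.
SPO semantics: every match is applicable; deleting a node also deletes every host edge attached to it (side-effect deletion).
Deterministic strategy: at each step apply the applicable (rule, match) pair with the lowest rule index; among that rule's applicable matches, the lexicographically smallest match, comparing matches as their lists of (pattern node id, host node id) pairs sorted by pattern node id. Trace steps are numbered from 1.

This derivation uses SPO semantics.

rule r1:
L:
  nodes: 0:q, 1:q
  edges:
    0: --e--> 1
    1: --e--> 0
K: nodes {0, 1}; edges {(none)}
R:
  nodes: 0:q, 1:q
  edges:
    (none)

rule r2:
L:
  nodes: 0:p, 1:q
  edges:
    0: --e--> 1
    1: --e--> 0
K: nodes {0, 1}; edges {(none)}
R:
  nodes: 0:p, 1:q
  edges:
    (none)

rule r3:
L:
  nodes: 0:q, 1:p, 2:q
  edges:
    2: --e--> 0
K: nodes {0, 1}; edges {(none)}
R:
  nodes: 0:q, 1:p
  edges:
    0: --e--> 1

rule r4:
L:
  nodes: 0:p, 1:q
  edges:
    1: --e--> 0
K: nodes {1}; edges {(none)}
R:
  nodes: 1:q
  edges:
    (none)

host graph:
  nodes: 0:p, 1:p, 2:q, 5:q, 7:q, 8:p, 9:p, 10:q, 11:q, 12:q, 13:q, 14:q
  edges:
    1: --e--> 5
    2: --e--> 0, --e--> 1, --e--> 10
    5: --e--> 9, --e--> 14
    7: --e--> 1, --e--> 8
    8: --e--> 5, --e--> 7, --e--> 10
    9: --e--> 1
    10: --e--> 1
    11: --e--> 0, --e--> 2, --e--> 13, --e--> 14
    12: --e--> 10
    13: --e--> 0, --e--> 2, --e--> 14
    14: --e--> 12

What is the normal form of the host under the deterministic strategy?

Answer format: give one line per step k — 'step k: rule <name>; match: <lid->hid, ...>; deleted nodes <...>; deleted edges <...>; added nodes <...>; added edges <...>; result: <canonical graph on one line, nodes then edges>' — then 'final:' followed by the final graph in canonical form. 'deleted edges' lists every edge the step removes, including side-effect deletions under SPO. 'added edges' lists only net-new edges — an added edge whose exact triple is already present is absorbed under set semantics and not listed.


step 1: rule r2; match: 0->8, 1->7; deleted nodes (none); deleted edges (7,8,e); (8,7,e); added nodes (none); added edges (none); result: nodes: 0:p, 1:p, 2:q, 5:q, 7:q, 8:p, 9:p, 10:q, 11:q, 12:q, 13:q, 14:q edges: (1,5,e); (2,0,e); (2,1,e); (2,10,e); (5,9,e); (5,14,e); (7,1,e); (8,5,e); (8,10,e); (9,1,e); (10,1,e); (11,0,e); (11,2,e); (11,13,e); (11,14,e); (12,10,e); (13,0,e); (13,2,e); (13,14,e); (14,12,e)
step 2: rule r3; match: 0->2, 1->0, 2->11; deleted nodes 11; deleted edges (11,0,e); (11,2,e); (11,13,e); (11,14,e); added nodes (none); added edges (none); result: nodes: 0:p, 1:p, 2:q, 5:q, 7:q, 8:p, 9:p, 10:q, 12:q, 13:q, 14:q edges: (1,5,e); (2,0,e); (2,1,e); (2,10,e); (5,9,e); (5,14,e); (7,1,e); (8,5,e); (8,10,e); (9,1,e); (10,1,e); (12,10,e); (13,0,e); (13,2,e); (13,14,e); (14,12,e)
step 3: rule r3; match: 0->2, 1->0, 2->13; deleted nodes 13; deleted edges (13,0,e); (13,2,e); (13,14,e); added nodes (none); added edges (none); result: nodes: 0:p, 1:p, 2:q, 5:q, 7:q, 8:p, 9:p, 10:q, 12:q, 14:q edges: (1,5,e); (2,0,e); (2,1,e); (2,10,e); (5,9,e); (5,14,e); (7,1,e); (8,5,e); (8,10,e); (9,1,e); (10,1,e); (12,10,e); (14,12,e)
step 4: rule r3; match: 0->10, 1->0, 2->2; deleted nodes 2; deleted edges (2,0,e); (2,1,e); (2,10,e); added nodes (none); added edges (10,0,e); result: nodes: 0:p, 1:p, 5:q, 7:q, 8:p, 9:p, 10:q, 12:q, 14:q edges: (1,5,e); (5,9,e); (5,14,e); (7,1,e); (8,5,e); (8,10,e); (9,1,e); (10,0,e); (10,1,e); (12,10,e); (14,12,e)
step 5: rule r3; match: 0->10, 1->0, 2->12; deleted nodes 12; deleted edges (12,10,e); (14,12,e); added nodes (none); added edges (none); result: nodes: 0:p, 1:p, 5:q, 7:q, 8:p, 9:p, 10:q, 14:q edges: (1,5,e); (5,9,e); (5,14,e); (7,1,e); (8,5,e); (8,10,e); (9,1,e); (10,0,e); (10,1,e)
step 6: rule r3; match: 0->14, 1->0, 2->5; deleted nodes 5; deleted edges (1,5,e); (5,9,e); (5,14,e); (8,5,e); added nodes (none); added edges (14,0,e); result: nodes: 0:p, 1:p, 7:q, 8:p, 9:p, 10:q, 14:q edges: (7,1,e); (8,10,e); (9,1,e); (10,0,e); (10,1,e); (14,0,e)
step 7: rule r4; match: 0->0, 1->10; deleted nodes 0; deleted edges (10,0,e); (14,0,e); added nodes (none); added edges (none); result: nodes: 1:p, 7:q, 8:p, 9:p, 10:q, 14:q edges: (7,1,e); (8,10,e); (9,1,e); (10,1,e)
step 8: rule r4; match: 0->1, 1->7; deleted nodes 1; deleted edges (7,1,e); (9,1,e); (10,1,e); added nodes (none); added edges (none); result: nodes: 7:q, 8:p, 9:p, 10:q, 14:q edges: (8,10,e)
final:
nodes: 7:q, 8:p, 9:p, 10:q, 14:q
edges: (8,10,e)


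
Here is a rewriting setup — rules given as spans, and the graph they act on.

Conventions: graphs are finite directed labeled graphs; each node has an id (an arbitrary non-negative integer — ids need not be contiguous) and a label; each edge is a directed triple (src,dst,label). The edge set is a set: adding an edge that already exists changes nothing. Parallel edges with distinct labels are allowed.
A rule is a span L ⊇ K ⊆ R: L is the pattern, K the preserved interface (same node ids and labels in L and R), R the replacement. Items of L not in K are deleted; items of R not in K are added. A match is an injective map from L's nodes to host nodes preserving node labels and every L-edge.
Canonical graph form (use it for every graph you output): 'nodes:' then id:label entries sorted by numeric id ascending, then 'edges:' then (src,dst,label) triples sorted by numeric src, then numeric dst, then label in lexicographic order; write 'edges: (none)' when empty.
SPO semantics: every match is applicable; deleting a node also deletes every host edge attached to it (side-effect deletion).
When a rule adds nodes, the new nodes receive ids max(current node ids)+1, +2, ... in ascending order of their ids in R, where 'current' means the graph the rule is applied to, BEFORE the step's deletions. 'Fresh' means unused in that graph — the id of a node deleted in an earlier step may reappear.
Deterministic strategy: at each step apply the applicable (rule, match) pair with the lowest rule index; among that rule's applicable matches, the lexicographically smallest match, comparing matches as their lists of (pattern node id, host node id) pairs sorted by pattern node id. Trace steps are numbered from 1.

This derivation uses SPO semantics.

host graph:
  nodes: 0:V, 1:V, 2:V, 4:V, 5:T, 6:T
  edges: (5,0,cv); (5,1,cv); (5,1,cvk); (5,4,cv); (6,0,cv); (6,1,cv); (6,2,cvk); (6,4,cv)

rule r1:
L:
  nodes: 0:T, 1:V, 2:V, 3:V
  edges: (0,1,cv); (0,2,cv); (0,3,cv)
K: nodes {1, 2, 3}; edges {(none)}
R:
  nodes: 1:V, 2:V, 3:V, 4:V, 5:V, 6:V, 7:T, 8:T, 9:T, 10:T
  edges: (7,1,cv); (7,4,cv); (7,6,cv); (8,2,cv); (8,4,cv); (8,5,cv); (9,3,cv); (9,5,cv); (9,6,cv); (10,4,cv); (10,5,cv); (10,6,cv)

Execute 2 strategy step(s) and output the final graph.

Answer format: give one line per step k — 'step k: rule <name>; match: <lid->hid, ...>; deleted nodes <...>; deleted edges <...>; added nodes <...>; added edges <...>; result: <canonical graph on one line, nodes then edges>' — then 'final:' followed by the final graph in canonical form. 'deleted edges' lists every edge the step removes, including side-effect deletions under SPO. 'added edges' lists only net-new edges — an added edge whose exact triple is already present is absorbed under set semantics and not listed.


step 1: rule r1; match: 0->5, 1->0, 2->1, 3->4; deleted nodes 5; deleted edges (5,0,cv); (5,1,cv); (5,1,cvk); (5,4,cv); added nodes 7, 8, 9, 10, 11, 12, 13; added edges (10,0,cv); (10,7,cv); (10,9,cv); (11,1,cv); (11,7,cv); (11,8,cv); (12,4,cv); (12,8,cv); (12,9,cv); (13,7,cv); (13,8,cv); (13,9,cv); result: nodes: 0:V, 1:V, 2:V, 4:V, 6:T, 7:V, 8:V, 9:V, 10:T, 11:T, 12:T, 13:T edges: (6,0,cv); (6,1,cv); (6,2,cvk); (6,4,cv); (10,0,cv); (10,7,cv); (10,9,cv); (11,1,cv); (11,7,cv); (11,8,cv); (12,4,cv); (12,8,cv); (12,9,cv); (13,7,cv); (13,8,cv); (13,9,cv)
step 2: rule r1; match: 0->6, 1->0, 2->1, 3->4; deleted nodes 6; deleted edges (6,0,cv); (6,1,cv); (6,2,cvk); (6,4,cv); added nodes 14, 15, 16, 17, 18, 19, 20; added edges (17,0,cv); (17,14,cv); (17,16,cv); (18,1,cv); (18,14,cv); (18,15,cv); (19,4,cv); (19,15,cv); (19,16,cv); (20,14,cv); (20,15,cv); (20,16,cv); result: nodes: 0:V, 1:V, 2:V, 4:V, 7:V, 8:V, 9:V, 10:T, 11:T, 12:T, 13:T, 14:V, 15:V, 16:V, 17:T, 18:T, 19:T, 20:T edges: (10,0,cv); (10,7,cv); (10,9,cv); (11,1,cv); (11,7,cv); (11,8,cv); (12,4,cv); (12,8,cv); (12,9,cv); (13,7,cv); (13,8,cv); (13,9,cv); (17,0,cv); (17,14,cv); (17,16,cv); (18,1,cv); (18,14,cv); (18,15,cv); (19,4,cv); (19,15,cv); (19,16,cv); (20,14,cv); (20,15,cv); (20,16,cv)
final:
nodes: 0:V, 1:V, 2:V, 4:V, 7:V, 8:V, 9:V, 10:T, 11:T, 12:T, 13:T, 14:V, 15:V, 16:V, 17:T, 18:T, 19:T, 20:T
edges: (10,0,cv); (10,7,cv); (10,9,cv); (11,1,cv); (11,7,cv); (11,8,cv); (12,4,cv); (12,8,cv); (12,9,cv); (13,7,cv); (13,8,cv); (13,9,cv); (17,0,cv); (17,14,cv); (17,16,cv); (18,1,cv); (18,14,cv); (18,15,cv); (19,4,cv); (19,15,cv); (19,16,cv); (20,14,cv); (20,15,cv); (20,16,cv)


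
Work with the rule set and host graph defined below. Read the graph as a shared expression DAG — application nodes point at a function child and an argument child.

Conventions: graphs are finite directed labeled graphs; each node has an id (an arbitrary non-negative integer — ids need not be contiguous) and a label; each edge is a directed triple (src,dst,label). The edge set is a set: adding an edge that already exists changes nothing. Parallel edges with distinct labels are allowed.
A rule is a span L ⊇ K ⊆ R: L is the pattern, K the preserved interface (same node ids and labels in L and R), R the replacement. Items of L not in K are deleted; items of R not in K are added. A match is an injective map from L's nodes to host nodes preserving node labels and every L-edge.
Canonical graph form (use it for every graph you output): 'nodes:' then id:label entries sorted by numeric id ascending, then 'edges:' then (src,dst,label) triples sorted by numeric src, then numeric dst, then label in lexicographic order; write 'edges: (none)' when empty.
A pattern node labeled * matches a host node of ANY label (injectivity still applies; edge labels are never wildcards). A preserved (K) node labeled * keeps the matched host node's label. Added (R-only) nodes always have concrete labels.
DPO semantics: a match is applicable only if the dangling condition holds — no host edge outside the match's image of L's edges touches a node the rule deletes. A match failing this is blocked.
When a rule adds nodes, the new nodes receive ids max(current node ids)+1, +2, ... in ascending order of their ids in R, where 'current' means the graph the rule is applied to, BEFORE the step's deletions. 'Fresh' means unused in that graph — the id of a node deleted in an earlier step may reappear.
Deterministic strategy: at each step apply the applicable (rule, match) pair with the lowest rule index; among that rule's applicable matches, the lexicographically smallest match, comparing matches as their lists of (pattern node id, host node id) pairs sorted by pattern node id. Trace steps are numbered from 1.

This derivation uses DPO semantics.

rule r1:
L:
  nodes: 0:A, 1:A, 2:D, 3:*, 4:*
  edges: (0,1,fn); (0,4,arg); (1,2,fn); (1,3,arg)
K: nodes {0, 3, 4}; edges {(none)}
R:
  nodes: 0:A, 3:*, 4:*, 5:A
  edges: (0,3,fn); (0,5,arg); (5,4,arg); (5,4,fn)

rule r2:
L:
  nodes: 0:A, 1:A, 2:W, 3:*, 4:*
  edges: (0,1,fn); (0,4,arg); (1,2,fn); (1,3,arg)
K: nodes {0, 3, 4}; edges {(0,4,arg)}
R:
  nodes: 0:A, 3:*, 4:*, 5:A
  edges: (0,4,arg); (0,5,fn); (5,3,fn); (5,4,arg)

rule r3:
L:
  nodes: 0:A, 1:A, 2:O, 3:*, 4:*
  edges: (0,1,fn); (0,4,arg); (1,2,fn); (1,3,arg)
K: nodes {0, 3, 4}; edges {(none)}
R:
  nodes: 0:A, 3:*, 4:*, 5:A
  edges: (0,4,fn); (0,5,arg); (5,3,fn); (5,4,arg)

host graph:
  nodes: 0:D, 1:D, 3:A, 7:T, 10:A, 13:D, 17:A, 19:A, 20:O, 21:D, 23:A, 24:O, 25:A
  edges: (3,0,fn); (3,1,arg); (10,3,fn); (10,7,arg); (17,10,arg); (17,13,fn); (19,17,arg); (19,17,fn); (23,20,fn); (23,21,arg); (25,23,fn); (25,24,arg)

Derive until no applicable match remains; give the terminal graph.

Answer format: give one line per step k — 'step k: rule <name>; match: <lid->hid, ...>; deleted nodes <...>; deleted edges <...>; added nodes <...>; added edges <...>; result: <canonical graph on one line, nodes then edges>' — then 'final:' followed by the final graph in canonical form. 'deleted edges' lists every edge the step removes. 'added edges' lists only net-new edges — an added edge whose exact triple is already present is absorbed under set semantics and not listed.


step 1: rule r1; match: 0->10, 1->3, 2->0, 3->1, 4->7; deleted nodes 0, 3; deleted edges (3,0,fn); (3,1,arg); (10,3,fn); (10,7,arg); added nodes 26; added edges (10,1,fn); (10,26,arg); (26,7,arg); (26,7,fn); result: nodes: 1:D, 7:T, 10:A, 13:D, 17:A, 19:A, 20:O, 21:D, 23:A, 24:O, 25:A, 26:A edges: (10,1,fn); (10,26,arg); (17,10,arg); (17,13,fn); (19,17,arg); (19,17,fn); (23,20,fn); (23,21,arg); (25,23,fn); (25,24,arg); (26,7,arg); (26,7,fn)
step 2: rule r3; match: 0->25, 1->23, 2->20, 3->21, 4->24; deleted nodes 20, 23; deleted edges (23,20,fn); (23,21,arg); (25,23,fn); (25,24,arg); added nodes 27; added edges (25,24,fn); (25,27,arg); (27,21,fn); (27,24,arg); result: nodes: 1:D, 7:T, 10:A, 13:D, 17:A, 19:A, 21:D, 24:O, 25:A, 26:A, 27:A edges: (10,1,fn); (10,26,arg); (17,10,arg); (17,13,fn); (19,17,arg); (19,17,fn); (25,24,fn); (25,27,arg); (26,7,arg); (26,7,fn); (27,21,fn); (27,24,arg)
final:
nodes: 1:D, 7:T, 10:A, 13:D, 17:A, 19:A, 21:D, 24:O, 25:A, 26:A, 27:A
edges: (10,1,fn); (10,26,arg); (17,10,arg); (17,13,fn); (19,17,arg); (19,17,fn); (25,24,fn); (25,27,arg); (26,7,arg); (26,7,fn); (27,21,fn); (27,24,arg)
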